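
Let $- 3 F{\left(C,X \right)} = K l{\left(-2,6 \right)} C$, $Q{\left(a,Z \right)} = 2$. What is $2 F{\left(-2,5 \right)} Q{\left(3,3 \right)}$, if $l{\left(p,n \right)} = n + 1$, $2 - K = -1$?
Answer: $56$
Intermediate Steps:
$K = 3$ ($K = 2 - -1 = 2 + 1 = 3$)
$l{\left(p,n \right)} = 1 + n$
$F{\left(C,X \right)} = - 7 C$ ($F{\left(C,X \right)} = - \frac{3 \left(1 + 6\right) C}{3} = - \frac{3 \cdot 7 C}{3} = - \frac{21 C}{3} = - 7 C$)
$2 F{\left(-2,5 \right)} Q{\left(3,3 \right)} = 2 \left(\left(-7\right) \left(-2\right)\right) 2 = 2 \cdot 14 \cdot 2 = 28 \cdot 2 = 56$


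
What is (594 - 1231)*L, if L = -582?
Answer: 370734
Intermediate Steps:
(594 - 1231)*L = (594 - 1231)*(-582) = -637*(-582) = 370734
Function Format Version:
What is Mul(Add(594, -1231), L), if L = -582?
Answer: 370734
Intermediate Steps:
Mul(Add(594, -1231), L) = Mul(Add(594, -1231), -582) = Mul(-637, -582) = 370734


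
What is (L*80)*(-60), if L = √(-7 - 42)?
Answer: -33600*I ≈ -33600.0*I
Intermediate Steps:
L = 7*I (L = √(-49) = 7*I ≈ 7.0*I)
(L*80)*(-60) = ((7*I)*80)*(-60) = (560*I)*(-60) = -33600*I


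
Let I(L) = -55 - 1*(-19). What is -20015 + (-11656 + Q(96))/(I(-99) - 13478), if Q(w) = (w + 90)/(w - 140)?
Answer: -5950363095/297308 ≈ -20014.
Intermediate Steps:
Q(w) = (90 + w)/(-140 + w)
I(L) = -36 (I(L) = -55 + 19 = -36)
-20015 + (-11656 + Q(96))/(I(-99) - 13478) = -20015 + (-11656 + (90 + 96)/(-140 + 96))/(-36 - 13478) = -20015 + (-11656 + 186/(-44))/(-13514) = -20015 + (-11656 - 1/44*186)*(-1/13514) = -20015 + (-11656 - 93/22)*(-1/13514) = -20015 - 256525/22*(-1/13514) = -20015 + 256525/297308 = -5950363095/297308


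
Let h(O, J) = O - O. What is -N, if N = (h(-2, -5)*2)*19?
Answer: 0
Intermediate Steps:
h(O, J) = 0
N = 0 (N = (0*2)*19 = 0*19 = 0)
-N = -1*0 = 0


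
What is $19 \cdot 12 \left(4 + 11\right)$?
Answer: $3420$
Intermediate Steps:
$19 \cdot 12 \left(4 + 11\right) = 228 \cdot 15 = 3420$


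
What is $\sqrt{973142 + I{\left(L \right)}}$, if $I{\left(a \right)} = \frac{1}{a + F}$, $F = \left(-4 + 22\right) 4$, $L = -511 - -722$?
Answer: $\frac{\sqrt{77937969921}}{283} \approx 986.48$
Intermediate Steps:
$L = 211$ ($L = -511 + 722 = 211$)
$F = 72$ ($F = 18 \cdot 4 = 72$)
$I{\left(a \right)} = \frac{1}{72 + a}$ ($I{\left(a \right)} = \frac{1}{a + 72} = \frac{1}{72 + a}$)
$\sqrt{973142 + I{\left(L \right)}} = \sqrt{973142 + \frac{1}{72 + 211}} = \sqrt{973142 + \frac{1}{283}} = \sqrt{\frac{275399187}{283}} = \frac{\sqrt{77937969921}}{283}$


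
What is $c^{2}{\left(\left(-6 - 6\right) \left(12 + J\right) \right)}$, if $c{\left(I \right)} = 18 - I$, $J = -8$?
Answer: $4356$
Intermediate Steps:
$c^{2}{\left(\left(-6 - 6\right) \left(12 + J\right) \right)} = \left(18 - \left(-6 - 6\right) \left(12 - 8\right)\right)^{2} = \left(18 - \left(-12\right) 4\right)^{2} = \left(18 - -48\right)^{2} = \left(18 + 48\right)^{2} = 66^{2} = 4356$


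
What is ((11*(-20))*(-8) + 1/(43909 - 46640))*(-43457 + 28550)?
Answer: -71651375013/2731 ≈ -2.6236e+7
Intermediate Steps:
((11*(-20))*(-8) + 1/(43909 - 46640))*(-43457 + 28550) = (-220*(-8) + 1/(-2731))*(-14907) = (1760 - 1/2731)*(-14907) = (4806559/2731)*(-14907) = -71651375013/2731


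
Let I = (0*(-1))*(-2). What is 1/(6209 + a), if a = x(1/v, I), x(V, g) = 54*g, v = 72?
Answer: 1/6209 ≈ 0.00016106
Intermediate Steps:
I = 0 (I = 0*(-2) = 0)
a = 0 (a = 54*0 = 0)
1/(6209 + a) = 1/(6209 + 0) = 1/6209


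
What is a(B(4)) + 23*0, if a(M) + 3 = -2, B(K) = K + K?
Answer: -5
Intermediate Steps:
B(K) = 2*K
a(M) = -5 (a(M) = -3 - 2 = -5)
a(B(4)) + 23*0 = -5 + 23*0 = -5 + 0 = -5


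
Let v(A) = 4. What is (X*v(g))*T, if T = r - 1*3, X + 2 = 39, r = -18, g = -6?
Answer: -3108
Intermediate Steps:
X = 37 (X = -2 + 39 = 37)
T = -21 (T = -18 - 1*3 = -18 - 3 = -21)
(X*v(g))*T = (37*4)*(-21) = 148*(-21) = -3108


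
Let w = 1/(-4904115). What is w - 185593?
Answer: -910169415196/4904115 ≈ -1.8559e+5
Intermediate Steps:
w = -1/4904115 ≈ -2.0391e-7
w - 185593 = -1/4904115 - 185593 = -910169415196/4904115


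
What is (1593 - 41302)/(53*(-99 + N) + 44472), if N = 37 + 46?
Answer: -39709/43624 ≈ -0.91026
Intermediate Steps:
N = 83
(1593 - 41302)/(53*(-99 + N) + 44472) = (1593 - 41302)/(53*(-99 + 83) + 44472) = -39709/(53*(-16) + 44472) = -39709/(-848 + 44472) = -39709/43624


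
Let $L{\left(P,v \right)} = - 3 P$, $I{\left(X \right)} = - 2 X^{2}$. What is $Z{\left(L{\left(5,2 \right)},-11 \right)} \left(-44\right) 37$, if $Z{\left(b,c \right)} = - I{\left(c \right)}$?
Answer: $-393976$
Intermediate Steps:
$Z{\left(b,c \right)} = 2 c^{2}$ ($Z{\left(b,c \right)} = - \left(-2\right) c^{2} = 2 c^{2}$)
$Z{\left(L{\left(5,2 \right)},-11 \right)} \left(-44\right) 37 = 2 \left(-11\right)^{2} \left(-44\right) 37 = 2 \cdot 121 \left(-44\right) 37 = 242 \left(-44\right) 37 = \left(-10648\right) 37 = -393976$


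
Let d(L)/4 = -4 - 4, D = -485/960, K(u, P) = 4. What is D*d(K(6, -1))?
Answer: 97/6 ≈ 16.167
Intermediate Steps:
D = -97/192 (D = -485*1/960 = -97/192 ≈ -0.50521)
d(L) = -32 (d(L) = 4*(-4 - 4) = 4*(-8) = -32)
D*d(K(6, -1)) = -97/192*(-32) = 97/6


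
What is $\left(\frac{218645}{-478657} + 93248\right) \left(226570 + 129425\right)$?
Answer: $\frac{15889334619649545}{478657} \approx 3.3196 \cdot 10^{10}$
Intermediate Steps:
$\left(\frac{218645}{-478657} + 93248\right) \left(226570 + 129425\right) = \left(218645 \left(- \frac{1}{478657}\right) + 93248\right) 355995 = \left(- \frac{218645}{478657} + 93248\right) 355995 = \frac{44633589291}{478657} \cdot 355995 = \frac{15889334619649545}{478657}$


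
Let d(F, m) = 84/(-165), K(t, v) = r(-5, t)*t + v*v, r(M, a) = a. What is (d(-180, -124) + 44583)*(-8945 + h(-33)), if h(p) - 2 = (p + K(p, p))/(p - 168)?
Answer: -133724289832/335 ≈ -3.9918e+8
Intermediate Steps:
K(t, v) = t**2 + v**2 (K(t, v) = t*t + v*v = t**2 + v**2)
h(p) = 2 + (p + 2*p**2)/(-168 + p) (h(p) = 2 + (p + (p**2 + p**2))/(p - 168) = 2 + (p + 2*p**2)/(-168 + p))
d(F, m) = -28/55 (d(F, m) = 84*(-1/165) = -28/55)
(d(-180, -124) + 44583)*(-8945 + h(-33)) = (-28/55 + 44583)*(-8945 + (-336 + 2*(-33)**2 + 3*(-33))/(-168 - 33)) = 2452037*(-8945 + (-336 + 2*1089 - 99)/(-201))/55 = 2452037*(-8945 - (-336 + 2178 - 99)/201)/55 = 2452037*(-8945 - 1/201*1743)/55 = 2452037*(-8945 - 581/67)/55 = (2452037/55)*(-599896/67) = -133724289832/335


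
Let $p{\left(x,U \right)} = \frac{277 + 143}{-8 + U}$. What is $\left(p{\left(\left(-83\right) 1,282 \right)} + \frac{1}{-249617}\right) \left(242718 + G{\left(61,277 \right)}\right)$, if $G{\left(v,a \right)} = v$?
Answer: $\frac{12726337524307}{34197529} \approx 3.7214 \cdot 10^{5}$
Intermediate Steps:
$p{\left(x,U \right)} = \frac{420}{-8 + U}$
$\left(p{\left(\left(-83\right) 1,282 \right)} + \frac{1}{-249617}\right) \left(242718 + G{\left(61,277 \right)}\right) = \left(\frac{420}{-8 + 282} + \frac{1}{-249617}\right) \left(242718 + 61\right) = \left(\frac{420}{274} - \frac{1}{249617}\right) 242779 = \left(420 \cdot \frac{1}{274} - \frac{1}{249617}\right) 242779 = \left(\frac{210}{137} - \frac{1}{249617}\right) 242779 = \frac{52419433}{34197529} \cdot 242779 = \frac{12726337524307}{34197529}$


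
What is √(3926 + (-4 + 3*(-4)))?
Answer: √3910 ≈ 62.530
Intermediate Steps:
√(3926 + (-4 + 3*(-4))) = √(3926 + (-4 - 12)) = √(3926 - 16) = √3910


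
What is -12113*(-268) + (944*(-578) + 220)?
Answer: 2700872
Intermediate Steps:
-12113*(-268) + (944*(-578) + 220) = 3246284 + (-545632 + 220) = 3246284 - 545412 = 2700872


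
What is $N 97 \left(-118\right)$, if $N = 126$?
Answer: $-1442196$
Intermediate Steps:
$N 97 \left(-118\right) = 126 \cdot 97 \left(-118\right) = 12222 \left(-118\right) = -1442196$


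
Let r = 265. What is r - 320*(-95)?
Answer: 30665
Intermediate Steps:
r - 320*(-95) = 265 - 320*(-95) = 265 + 30400 = 30665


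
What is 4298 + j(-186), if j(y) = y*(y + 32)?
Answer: 32942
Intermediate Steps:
j(y) = y*(32 + y)
4298 + j(-186) = 4298 - 186*(32 - 186) = 4298 - 186*(-154) = 4298 + 28644 = 32942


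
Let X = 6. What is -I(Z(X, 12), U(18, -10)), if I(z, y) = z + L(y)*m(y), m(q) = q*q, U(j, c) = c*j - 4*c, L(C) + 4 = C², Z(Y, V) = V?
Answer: -384081612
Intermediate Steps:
L(C) = -4 + C²
U(j, c) = -4*c + c*j
m(q) = q²
I(z, y) = z + y²*(-4 + y²) (I(z, y) = z + (-4 + y²)*y² = z + y²*(-4 + y²))
-I(Z(X, 12), U(18, -10)) = -(12 + (-10*(-4 + 18))²*(-4 + (-10*(-4 + 18))²)) = -(12 + (-10*14)²*(-4 + (-10*14)²)) = -(12 + (-140)²*(-4 + (-140)²)) = -(12 + 19600*(-4 + 19600)) = -(12 + 19600*19596) = -(12 + 384081600) = -1*384081612 = -384081612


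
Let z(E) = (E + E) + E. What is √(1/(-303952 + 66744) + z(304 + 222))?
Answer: √22197582052346/118604 ≈ 39.724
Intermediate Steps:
z(E) = 3*E (z(E) = 2*E + E = 3*E)
√(1/(-303952 + 66744) + z(304 + 222)) = √(1/(-303952 + 66744) + 3*(304 + 222)) = √(1/(-237208) + 3*526) = √(-1/237208 + 1578) = √(374314223/237208) = √22197582052346/118604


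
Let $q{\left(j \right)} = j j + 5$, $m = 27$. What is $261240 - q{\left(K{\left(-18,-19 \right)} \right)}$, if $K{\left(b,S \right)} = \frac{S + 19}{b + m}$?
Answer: $261235$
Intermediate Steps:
$K{\left(b,S \right)} = \frac{19 + S}{27 + b}$ ($K{\left(b,S \right)} = \frac{S + 19}{b + 27} = \frac{19 + S}{27 + b}$)
$q{\left(j \right)} = 5 + j^{2}$ ($q{\left(j \right)} = j^{2} + 5 = 5 + j^{2}$)
$261240 - q{\left(K{\left(-18,-19 \right)} \right)} = 261240 - \left(5 + \left(\frac{19 - 19}{27 - 18}\right)^{2}\right) = 261240 - \left(5 + \left(\frac{1}{9} \cdot 0\right)^{2}\right) = 261240 - \left(5 + 0^{2}\right) = 261240 - \left(5 + 0\right) = 261240 - 5 = 261235$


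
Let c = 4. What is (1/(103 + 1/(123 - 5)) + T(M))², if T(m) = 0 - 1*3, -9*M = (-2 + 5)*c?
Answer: 1321104409/147744025 ≈ 8.9418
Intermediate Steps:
M = -4/3 (M = -(-2 + 5)*4/9 = -4/3 ≈ -1.3333)
T(m) = -3 (T(m) = 0 - 3 = -3)
(1/(103 + 1/(123 - 5)) + T(M))² = (1/(103 + 1/(123 - 5)) - 3)² = (1/(103 + 1/118) - 3)² = (1/(12155/118) - 3)² = (118/12155 - 3)² = (-36347/12155)² = 1321104409/147744025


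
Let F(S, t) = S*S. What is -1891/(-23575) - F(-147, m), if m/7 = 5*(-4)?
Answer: -509430284/23575 ≈ -21609.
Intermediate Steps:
m = -140 (m = 7*(5*(-4)) = 7*(-20) = -140)
F(S, t) = S**2
-1891/(-23575) - F(-147, m) = -1891/(-23575) - 1*(-147)**2 = -1891*(-1/23575) - 1*21609 = 1891/23575 - 21609 = -509430284/23575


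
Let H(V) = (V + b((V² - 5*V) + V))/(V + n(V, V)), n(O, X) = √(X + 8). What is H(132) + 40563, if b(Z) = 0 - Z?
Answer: 174719511/4321 + 8382*√35/4321 ≈ 40446.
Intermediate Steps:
b(Z) = -Z
n(O, X) = √(8 + X)
H(V) = (-V² + 5*V)/(V + √(8 + V)) (H(V) = (V - ((V² - 5*V) + V))/(V + √(8 + V)) = (V - (V² - 4*V))/(V + √(8 + V)) = (V + (-V² + 4*V))/(V + √(8 + V)) = (-V² + 5*V)/(V + √(8 + V)))
H(132) + 40563 = 132*(5 - 1*132)/(132 + √(8 + 132)) + 40563 = 132*(5 - 132)/(132 + √140) + 40563 = 132*(-127)/(132 + 2*√35) + 40563 = -16764/(132 + 2*√35) + 40563 = 40563 - 16764/(132 + 2*√35)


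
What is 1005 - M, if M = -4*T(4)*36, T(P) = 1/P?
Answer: 1041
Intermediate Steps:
T(P) = 1/P
M = -36 (M = -4/4*36 = -4*¼*36 = -1*36 = -36)
1005 - M = 1005 - 1*(-36) = 1005 + 36 = 1041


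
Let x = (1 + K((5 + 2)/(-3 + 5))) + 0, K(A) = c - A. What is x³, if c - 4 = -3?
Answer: -27/8 ≈ -3.3750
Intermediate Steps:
c = 1 (c = 4 - 3 = 1)
K(A) = 1 - A
x = -3/2 (x = (1 + (1 - (5 + 2)/(-3 + 5))) + 0 = (1 + (1 - 7/2)) + 0 = (1 - 5/2) + 0 = -3/2 + 0 = -3/2 ≈ -1.5000)
x³ = (-3/2)³ = -27/8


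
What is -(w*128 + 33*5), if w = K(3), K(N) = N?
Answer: -549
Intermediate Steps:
w = 3
-(w*128 + 33*5) = -(3*128 + 33*5) = -(384 + 165) = -1*549 = -549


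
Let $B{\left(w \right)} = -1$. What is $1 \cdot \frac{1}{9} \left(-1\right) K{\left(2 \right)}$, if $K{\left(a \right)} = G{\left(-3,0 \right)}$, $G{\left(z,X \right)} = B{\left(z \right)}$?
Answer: $\frac{1}{9} \approx 0.11111$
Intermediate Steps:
$G{\left(z,X \right)} = -1$
$K{\left(a \right)} = -1$
$1 \cdot \frac{1}{9} \left(-1\right) K{\left(2 \right)} = 1 \cdot \frac{1}{9} \left(-1\right) \left(-1\right) = \frac{1}{9} \left(-1\right) \left(-1\right) = \left(- \frac{1}{9}\right) \left(-1\right) = \frac{1}{9}$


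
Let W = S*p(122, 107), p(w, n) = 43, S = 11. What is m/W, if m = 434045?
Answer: 434045/473 ≈ 917.64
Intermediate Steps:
W = 473 (W = 11*43 = 473)
m/W = 434045/473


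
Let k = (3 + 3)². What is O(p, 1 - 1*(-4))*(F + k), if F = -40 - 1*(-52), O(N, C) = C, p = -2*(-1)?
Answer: 240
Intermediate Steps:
p = 2
F = 12 (F = -40 + 52 = 12)
k = 36 (k = 6² = 36)
O(p, 1 - 1*(-4))*(F + k) = (1 - 1*(-4))*(12 + 36) = (1 + 4)*48 = 5*48 = 240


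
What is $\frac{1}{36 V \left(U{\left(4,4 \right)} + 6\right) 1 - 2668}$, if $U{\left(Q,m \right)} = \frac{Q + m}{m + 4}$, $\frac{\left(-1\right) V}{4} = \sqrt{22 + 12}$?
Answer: $\frac{667}{6856988} - \frac{63 \sqrt{34}}{1714247} \approx -0.00011702$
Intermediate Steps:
$V = - 4 \sqrt{34}$ ($V = - 4 \sqrt{22 + 12} = - 4 \sqrt{34} \approx -23.324$)
$U{\left(Q,m \right)} = \frac{Q + m}{4 + m}$
$\frac{1}{36 V \left(U{\left(4,4 \right)} + 6\right) 1 - 2668} = \frac{1}{36 \left(- 4 \sqrt{34}\right) \left(\frac{4 + 4}{4 + 4} + 6\right) 1 - 2668} = \frac{1}{- 144 \sqrt{34} \left(\frac{1}{8} \cdot 8 + 6\right) 1 - 2668} = \frac{1}{- 144 \sqrt{34} \left(1 + 6\right) 1 - 2668} = \frac{1}{- 144 \sqrt{34} \cdot 7 \cdot 1 - 2668} = \frac{1}{- 144 \sqrt{34} \cdot 7 - 2668} = \frac{1}{- 1008 \sqrt{34} - 2668} = \frac{1}{-2668 - 1008 \sqrt{34}}$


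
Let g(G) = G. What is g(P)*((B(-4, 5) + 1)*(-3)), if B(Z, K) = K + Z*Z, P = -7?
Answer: 462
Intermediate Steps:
B(Z, K) = K + Z**2
g(P)*((B(-4, 5) + 1)*(-3)) = -7*((5 + (-4)**2) + 1)*(-3) = -7*((5 + 16) + 1)*(-3) = -7*(21 + 1)*(-3) = -154*(-3) = -7*(-66) = 462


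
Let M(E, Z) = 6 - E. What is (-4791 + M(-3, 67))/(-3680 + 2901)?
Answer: 4782/779 ≈ 6.1386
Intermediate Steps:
(-4791 + M(-3, 67))/(-3680 + 2901) = (-4791 + (6 - 1*(-3)))/(-3680 + 2901) = (-4791 + (6 + 3))/(-779) = (-4791 + 9)*(-1/779) = -4782*(-1/779) = 4782/779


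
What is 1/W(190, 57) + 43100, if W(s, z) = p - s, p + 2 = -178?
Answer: 15946999/370 ≈ 43100.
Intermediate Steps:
p = -180 (p = -2 - 178 = -180)
W(s, z) = -180 - s
1/W(190, 57) + 43100 = 1/(-180 - 1*190) + 43100 = 1/(-180 - 190) + 43100 = 1/(-370) + 43100 = -1/370 + 43100 = 15946999/370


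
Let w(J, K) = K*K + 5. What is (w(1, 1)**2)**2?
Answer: 1296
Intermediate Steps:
w(J, K) = 5 + K**2 (w(J, K) = K**2 + 5 = 5 + K**2)
(w(1, 1)**2)**2 = ((5 + 1**2)**2)**2 = ((5 + 1)**2)**2 = (6**2)**2 = 36**2 = 1296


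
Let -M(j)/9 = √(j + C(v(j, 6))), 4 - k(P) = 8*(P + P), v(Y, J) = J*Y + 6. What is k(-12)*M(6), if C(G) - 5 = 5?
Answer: -7056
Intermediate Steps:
v(Y, J) = 6 + J*Y
k(P) = 4 - 16*P (k(P) = 4 - 8*(P + P) = 4 - 8*2*P = 4 - 16*P)
C(G) = 10 (C(G) = 5 + 5 = 10)
M(j) = -9*√(10 + j) (M(j) = -9*√(j + 10) = -9*√(10 + j))
k(-12)*M(6) = (4 - 16*(-12))*(-9*√(10 + 6)) = (4 + 192)*(-9*√16) = 196*(-9*4) = 196*(-36) = -7056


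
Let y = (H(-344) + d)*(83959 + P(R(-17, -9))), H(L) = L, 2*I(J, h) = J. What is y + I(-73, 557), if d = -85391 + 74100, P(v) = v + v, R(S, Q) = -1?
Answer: -1953679463/2 ≈ -9.7684e+8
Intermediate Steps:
I(J, h) = J/2
P(v) = 2*v
d = -11291
y = -976839695 (y = (-344 - 11291)*(83959 + 2*(-1)) = -11635*(83959 - 2) = -11635*83957 = -976839695)
y + I(-73, 557) = -976839695 + (½)*(-73) = -976839695 - 73/2 = -1953679463/2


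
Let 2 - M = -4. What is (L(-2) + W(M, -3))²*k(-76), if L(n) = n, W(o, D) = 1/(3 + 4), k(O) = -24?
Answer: -4056/49 ≈ -82.776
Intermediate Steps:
M = 6 (M = 2 - 1*(-4) = 2 + 4 = 6)
W(o, D) = ⅐ (W(o, D) = 1/7 = ⅐)
(L(-2) + W(M, -3))²*k(-76) = (-2 + ⅐)²*(-24) = (-13/7)²*(-24) = (169/49)*(-24) = -4056/49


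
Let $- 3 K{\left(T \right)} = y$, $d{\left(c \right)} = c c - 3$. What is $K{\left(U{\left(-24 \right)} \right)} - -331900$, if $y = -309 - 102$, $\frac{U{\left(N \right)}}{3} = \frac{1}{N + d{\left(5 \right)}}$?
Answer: $332037$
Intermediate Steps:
$d{\left(c \right)} = -3 + c^{2}$ ($d{\left(c \right)} = c^{2} - 3 = -3 + c^{2}$)
$U{\left(N \right)} = \frac{3}{22 + N}$ ($U{\left(N \right)} = \frac{3}{N - \left(3 - 5^{2}\right)} = \frac{3}{N + \left(-3 + 25\right)} = \frac{3}{N + 22} = \frac{3}{22 + N}$)
$y = -411$ ($y = -309 - 102 = -411$)
$K{\left(T \right)} = 137$ ($K{\left(T \right)} = \left(- \frac{1}{3}\right) \left(-411\right) = 137$)
$K{\left(U{\left(-24 \right)} \right)} - -331900 = 137 - -331900 = 137 + 331900 = 332037$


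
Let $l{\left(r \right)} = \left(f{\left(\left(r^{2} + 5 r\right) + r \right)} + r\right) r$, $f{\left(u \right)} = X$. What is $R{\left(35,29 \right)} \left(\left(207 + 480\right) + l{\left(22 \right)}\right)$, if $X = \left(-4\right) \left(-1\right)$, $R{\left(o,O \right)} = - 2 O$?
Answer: $-73022$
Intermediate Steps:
$X = 4$
$f{\left(u \right)} = 4$
$l{\left(r \right)} = r \left(4 + r\right)$ ($l{\left(r \right)} = \left(4 + r\right) r = r \left(4 + r\right)$)
$R{\left(35,29 \right)} \left(\left(207 + 480\right) + l{\left(22 \right)}\right) = \left(-2\right) 29 \left(\left(207 + 480\right) + 22 \left(4 + 22\right)\right) = - 58 \left(687 + 22 \cdot 26\right) = - 58 \left(687 + 572\right) = \left(-58\right) 1259 = -73022$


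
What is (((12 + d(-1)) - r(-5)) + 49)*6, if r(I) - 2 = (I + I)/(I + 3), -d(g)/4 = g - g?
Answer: 324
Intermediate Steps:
d(g) = 0 (d(g) = -4*(g - g) = -4*0 = 0)
r(I) = 2 + 2*I/(3 + I) (r(I) = 2 + (I + I)/(I + 3) = 2 + (2*I)/(3 + I) = 2 + 2*I/(3 + I))
(((12 + d(-1)) - r(-5)) + 49)*6 = (((12 + 0) - 2*(3 + 2*(-5))/(3 - 5)) + 49)*6 = ((12 - 2*(3 - 10)/(-2)) + 49)*6 = ((12 - 2*(-1)*(-7)/2) + 49)*6 = ((12 - 1*7) + 49)*6 = ((12 - 7) + 49)*6 = (5 + 49)*6 = 54*6 = 324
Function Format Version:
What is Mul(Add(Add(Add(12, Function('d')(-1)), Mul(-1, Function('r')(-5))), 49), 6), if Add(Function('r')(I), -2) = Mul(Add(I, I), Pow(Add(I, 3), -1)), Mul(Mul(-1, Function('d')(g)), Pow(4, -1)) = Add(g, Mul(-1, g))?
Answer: 324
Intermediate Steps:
Function('d')(g) = 0 (Function('d')(g) = Mul(-4, Add(g, Mul(-1, g))) = Mul(-4, 0) = 0)
Function('r')(I) = Add(2, Mul(2, I, Pow(Add(3, I), -1))) (Function('r')(I) = Add(2, Mul(Add(I, I), Pow(Add(I, 3), -1))) = Add(2, Mul(Mul(2, I), Pow(Add(3, I), -1))) = Add(2, Mul(2, I, Pow(Add(3, I), -1))))
Mul(Add(Add(Add(12, Function('d')(-1)), Mul(-1, Function('r')(-5))), 49), 6) = Mul(Add(Add(Add(12, 0), Mul(-1, Mul(2, Pow(Add(3, -5), -1), Add(3, Mul(2, -5))))), 49), 6) = Mul(Add(Add(12, Mul(-1, Mul(2, Pow(-2, -1), Add(3, -10)))), 49), 6) = Mul(Add(Add(12, Mul(-1, Mul(2, Rational(-1, 2), -7))), 49), 6) = Mul(Add(Add(12, Mul(-1, 7)), 49), 6) = Mul(Add(Add(12, -7), 49), 6) = Mul(Add(5, 49), 6) = Mul(54, 6) = 324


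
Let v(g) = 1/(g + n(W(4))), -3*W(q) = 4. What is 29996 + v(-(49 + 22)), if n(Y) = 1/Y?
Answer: 8608848/287 ≈ 29996.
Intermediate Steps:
W(q) = -4/3 (W(q) = -⅓*4 = -4/3)
v(g) = 1/(-¾ + g) (v(g) = 1/(g + 1/(-4/3)) = 1/(g - ¾) = 1/(-¾ + g))
29996 + v(-(49 + 22)) = 29996 + 4/(-3 + 4*(-(49 + 22))) = 29996 + 4/(-3 + 4*(-1*71)) = 29996 + 4/(-3 + 4*(-71)) = 29996 + 4/(-3 - 284) = 29996 + 4/(-287) = 29996 + 4*(-1/287) = 29996 - 4/287 = 8608848/287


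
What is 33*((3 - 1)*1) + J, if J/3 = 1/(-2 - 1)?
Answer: 65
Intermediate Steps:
J = -1 (J = 3/(-2 - 1) = 3/(-3) = 3*(-⅓) = -1)
33*((3 - 1)*1) + J = 33*((3 - 1)*1) - 1 = 33*(2*1) - 1 = 33*2 - 1 = 66 - 1 = 65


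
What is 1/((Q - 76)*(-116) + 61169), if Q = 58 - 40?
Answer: 1/67897 ≈ 1.4728e-5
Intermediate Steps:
Q = 18
1/((Q - 76)*(-116) + 61169) = 1/((18 - 76)*(-116) + 61169) = 1/(-58*(-116) + 61169) = 1/(6728 + 61169) = 1/67897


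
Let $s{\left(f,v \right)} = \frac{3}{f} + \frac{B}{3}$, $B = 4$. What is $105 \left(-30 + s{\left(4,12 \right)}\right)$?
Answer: $- \frac{11725}{4} \approx -2931.3$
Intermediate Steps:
$s{\left(f,v \right)} = \frac{4}{3} + \frac{3}{f}$ ($s{\left(f,v \right)} = \frac{3}{f} + \frac{4}{3} = \frac{4}{3} + \frac{3}{f}$)
$105 \left(-30 + s{\left(4,12 \right)}\right) = 105 \left(-30 + \left(\frac{4}{3} + \frac{3}{4}\right)\right) = 105 \left(-30 + \frac{25}{12}\right) = 105 \left(- \frac{335}{12}\right) = - \frac{11725}{4}$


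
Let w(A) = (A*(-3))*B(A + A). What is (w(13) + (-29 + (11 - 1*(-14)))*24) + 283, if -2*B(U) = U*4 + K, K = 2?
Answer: 2254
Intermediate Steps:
B(U) = -1 - 2*U (B(U) = -(U*4 + 2)/2 = -(4*U + 2)/2 = -(2 + 4*U)/2 = -1 - 2*U)
w(A) = -3*A*(-1 - 4*A) (w(A) = (A*(-3))*(-1 - 2*(A + A)) = (-3*A)*(-1 - 4*A) = -3*A*(-1 - 4*A))
(w(13) + (-29 + (11 - 1*(-14)))*24) + 283 = (3*13*(1 + 4*13) + (-29 + (11 - 1*(-14)))*24) + 283 = (3*13*(1 + 52) + (-29 + (11 + 14))*24) + 283 = (3*13*53 + (-29 + 25)*24) + 283 = (2067 - 4*24) + 283 = (2067 - 96) + 283 = 1971 + 283 = 2254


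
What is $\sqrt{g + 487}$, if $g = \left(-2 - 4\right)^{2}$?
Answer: $\sqrt{523} \approx 22.869$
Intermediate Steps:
$g = 36$ ($g = \left(-6\right)^{2} = 36$)
$\sqrt{g + 487} = \sqrt{36 + 487} = \sqrt{523}$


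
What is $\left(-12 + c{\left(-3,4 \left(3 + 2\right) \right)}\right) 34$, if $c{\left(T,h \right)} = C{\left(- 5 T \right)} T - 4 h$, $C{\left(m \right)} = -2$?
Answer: $-2924$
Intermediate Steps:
$c{\left(T,h \right)} = - 4 h - 2 T$ ($c{\left(T,h \right)} = - 2 T - 4 h = - 4 h - 2 T$)
$\left(-12 + c{\left(-3,4 \left(3 + 2\right) \right)}\right) 34 = \left(-12 - \left(-6 + 4 \cdot 4 \left(3 + 2\right)\right)\right) 34 = \left(-12 + \left(- 4 \cdot 4 \cdot 5 + 6\right)\right) 34 = \left(-12 + \left(\left(-4\right) 20 + 6\right)\right) 34 = \left(-12 + \left(-80 + 6\right)\right) 34 = \left(-12 - 74\right) 34 = \left(-86\right) 34 = -2924$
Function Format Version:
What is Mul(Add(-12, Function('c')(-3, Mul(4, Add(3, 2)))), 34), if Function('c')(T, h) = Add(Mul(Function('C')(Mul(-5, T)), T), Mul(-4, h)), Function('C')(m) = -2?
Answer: -2924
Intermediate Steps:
Function('c')(T, h) = Add(Mul(-4, h), Mul(-2, T)) (Function('c')(T, h) = Add(Mul(-2, T), Mul(-4, h)) = Add(Mul(-4, h), Mul(-2, T)))
Mul(Add(-12, Function('c')(-3, Mul(4, Add(3, 2)))), 34) = Mul(Add(-12, Add(Mul(-4, Mul(4, Add(3, 2))), Mul(-2, -3))), 34) = Mul(Add(-12, Add(Mul(-4, Mul(4, 5)), 6)), 34) = Mul(Add(-12, Add(Mul(-4, 20), 6)), 34) = Mul(Add(-12, Add(-80, 6)), 34) = Mul(Add(-12, -74), 34) = Mul(-86, 34) = -2924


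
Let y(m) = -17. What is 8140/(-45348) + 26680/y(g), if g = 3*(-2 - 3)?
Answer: -302505755/192729 ≈ -1569.6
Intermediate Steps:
g = -15 (g = 3*(-5) = -15)
8140/(-45348) + 26680/y(g) = 8140/(-45348) + 26680/(-17) = 8140*(-1/45348) + 26680*(-1/17) = -2035/11337 - 26680/17 = -302505755/192729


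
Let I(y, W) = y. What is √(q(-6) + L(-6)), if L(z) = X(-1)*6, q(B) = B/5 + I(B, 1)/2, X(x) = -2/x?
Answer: √195/5 ≈ 2.7928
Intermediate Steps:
q(B) = 7*B/10 (q(B) = B/5 + B/2 = 7*B/10)
L(z) = 12 (L(z) = -2/(-1)*6 = -2*(-1)*6 = 2*6 = 12)
√(q(-6) + L(-6)) = √((7/10)*(-6) + 12) = √(-21/5 + 12) = √(39/5) = √195/5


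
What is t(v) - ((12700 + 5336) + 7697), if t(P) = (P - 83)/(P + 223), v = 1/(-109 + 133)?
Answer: -137750740/5353 ≈ -25733.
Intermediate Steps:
v = 1/24 ≈ 0.041667
t(P) = (-83 + P)/(223 + P)
t(v) - ((12700 + 5336) + 7697) = (-83 + 1/24)/(223 + 1/24) - ((12700 + 5336) + 7697) = -1991/24/(5353/24) - (18036 + 7697) = (24/5353)*(-1991/24) - 1*25733 = -1991/5353 - 25733 = -137750740/5353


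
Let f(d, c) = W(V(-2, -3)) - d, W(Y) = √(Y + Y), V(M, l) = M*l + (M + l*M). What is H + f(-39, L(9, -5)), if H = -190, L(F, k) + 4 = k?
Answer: -151 + 2*√5 ≈ -146.53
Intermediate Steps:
L(F, k) = -4 + k
V(M, l) = M + 2*M*l (V(M, l) = M*l + (M + M*l) = M + 2*M*l)
W(Y) = √2*√Y (W(Y) = √(2*Y) = √2*√Y)
f(d, c) = -d + 2*√5 (f(d, c) = √2*√(-2*(1 + 2*(-3))) - d = √2*√(-2*(1 - 6)) - d = √2*√(-2*(-5)) - d = √2*√10 - d = 2*√5 - d = -d + 2*√5)
H + f(-39, L(9, -5)) = -190 + (-1*(-39) + 2*√5) = -190 + (39 + 2*√5) = -151 + 2*√5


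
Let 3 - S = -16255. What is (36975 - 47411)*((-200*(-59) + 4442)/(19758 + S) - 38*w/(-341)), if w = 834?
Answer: -1496206181373/1535182 ≈ -9.7461e+5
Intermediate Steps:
S = 16258 (S = 3 - 1*(-16255) = 3 + 16255 = 16258)
(36975 - 47411)*((-200*(-59) + 4442)/(19758 + S) - 38*w/(-341)) = (36975 - 47411)*((-200*(-59) + 4442)/(19758 + 16258) - 31692/(-341)) = -10436*((11800 + 4442)/36016 - 31692*(-1)/341) = -10436*(16242*(1/36016) - 38*(-834/341)) = -10436*(8121/18008 + 31692/341) = -10436*573478797/6140728 = -1496206181373/1535182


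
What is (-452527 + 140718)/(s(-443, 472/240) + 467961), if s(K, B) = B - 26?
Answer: -9354270/14038109 ≈ -0.66635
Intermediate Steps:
s(K, B) = -26 + B
(-452527 + 140718)/(s(-443, 472/240) + 467961) = (-452527 + 140718)/((-26 + 472/240) + 467961) = -311809/((-26 + 472*(1/240)) + 467961) = -311809/((-26 + 59/30) + 467961) = -311809/(-721/30 + 467961) = -311809/14038109/30 = -311809*30/14038109 = -9354270/14038109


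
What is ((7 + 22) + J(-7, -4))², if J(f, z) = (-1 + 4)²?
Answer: 1444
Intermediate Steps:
J(f, z) = 9 (J(f, z) = 3² = 9)
((7 + 22) + J(-7, -4))² = ((7 + 22) + 9)² = (29 + 9)² = 38² = 1444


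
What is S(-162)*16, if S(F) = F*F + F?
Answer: 417312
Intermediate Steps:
S(F) = F + F² (S(F) = F² + F = F + F²)
S(-162)*16 = -162*(1 - 162)*16 = -162*(-161)*16 = 26082*16 = 417312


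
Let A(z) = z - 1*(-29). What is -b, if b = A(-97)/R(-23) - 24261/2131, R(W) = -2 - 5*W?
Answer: 2886401/240803 ≈ 11.987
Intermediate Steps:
A(z) = 29 + z (A(z) = z + 29 = 29 + z)
b = -2886401/240803 (b = (29 - 97)/(-2 - 5*(-23)) - 24261/2131 = -68/(-2 + 115) - 24261*1/2131 = -68/113 - 24261/2131 = -2886401/240803 ≈ -11.987)
-b = -1*(-2886401/240803) = 2886401/240803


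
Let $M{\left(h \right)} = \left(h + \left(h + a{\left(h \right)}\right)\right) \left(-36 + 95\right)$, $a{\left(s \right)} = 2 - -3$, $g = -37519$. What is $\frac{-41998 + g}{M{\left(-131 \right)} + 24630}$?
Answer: $- \frac{79517}{9467} \approx -8.3994$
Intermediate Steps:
$a{\left(s \right)} = 5$ ($a{\left(s \right)} = 2 + 3 = 5$)
$M{\left(h \right)} = 295 + 118 h$ ($M{\left(h \right)} = \left(h + \left(h + 5\right)\right) \left(-36 + 95\right) = \left(h + \left(5 + h\right)\right) 59 = \left(5 + 2 h\right) 59 = 295 + 118 h$)
$\frac{-41998 + g}{M{\left(-131 \right)} + 24630} = \frac{-41998 - 37519}{\left(295 + 118 \left(-131\right)\right) + 24630} = - \frac{79517}{\left(295 - 15458\right) + 24630} = - \frac{79517}{-15163 + 24630} = - \frac{79517}{9467}$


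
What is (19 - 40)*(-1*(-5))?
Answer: -105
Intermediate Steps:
(19 - 40)*(-1*(-5)) = -21*5 = -105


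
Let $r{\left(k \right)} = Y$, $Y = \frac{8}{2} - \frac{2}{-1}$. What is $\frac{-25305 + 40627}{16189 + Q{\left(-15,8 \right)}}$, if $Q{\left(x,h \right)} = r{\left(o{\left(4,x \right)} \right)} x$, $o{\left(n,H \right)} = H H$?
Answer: $\frac{15322}{16099} \approx 0.95174$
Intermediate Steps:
$o{\left(n,H \right)} = H^{2}$
$Y = 6$ ($Y = 8 \cdot \frac{1}{2} - -2 = 4 + 2 = 6$)
$r{\left(k \right)} = 6$
$Q{\left(x,h \right)} = 6 x$
$\frac{-25305 + 40627}{16189 + Q{\left(-15,8 \right)}} = \frac{-25305 + 40627}{16189 + 6 \left(-15\right)} = \frac{15322}{16189 - 90} = \frac{15322}{16099}$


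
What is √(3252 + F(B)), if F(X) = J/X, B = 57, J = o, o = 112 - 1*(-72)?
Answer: 2*√2644059/57 ≈ 57.055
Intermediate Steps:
o = 184 (o = 112 + 72 = 184)
J = 184
F(X) = 184/X
√(3252 + F(B)) = √(3252 + 184/57) = √(185548/57) = 2*√2644059/57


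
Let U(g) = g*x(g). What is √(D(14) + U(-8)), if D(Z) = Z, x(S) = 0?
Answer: √14 ≈ 3.7417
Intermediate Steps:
U(g) = 0 (U(g) = g*0 = 0)
√(D(14) + U(-8)) = √(14 + 0) = √14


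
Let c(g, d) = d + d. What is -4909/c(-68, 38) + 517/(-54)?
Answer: -152189/2052 ≈ -74.166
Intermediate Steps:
c(g, d) = 2*d
-4909/c(-68, 38) + 517/(-54) = -4909/(2*38) + 517/(-54) = -4909/76 + 517*(-1/54) = -4909*1/76 - 517/54 = -4909/76 - 517/54 = -152189/2052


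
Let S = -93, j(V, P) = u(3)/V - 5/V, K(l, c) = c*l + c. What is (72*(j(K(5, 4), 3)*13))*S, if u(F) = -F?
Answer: 29016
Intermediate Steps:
K(l, c) = c + c*l
j(V, P) = -8/V (j(V, P) = (-1*3)/V - 5/V = -3/V - 5/V = -8/V)
(72*(j(K(5, 4), 3)*13))*S = (72*(-8*1/(4*(1 + 5))*13))*(-93) = (72*(-8/(4*6)*13))*(-93) = (72*(-8/24*13))*(-93) = (72*(-8*1/24*13))*(-93) = (72*(-1/3*13))*(-93) = (72*(-13/3))*(-93) = -312*(-93) = 29016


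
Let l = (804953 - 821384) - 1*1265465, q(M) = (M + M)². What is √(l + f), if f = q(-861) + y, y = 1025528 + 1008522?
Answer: √3717438 ≈ 1928.1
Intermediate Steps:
q(M) = 4*M² (q(M) = (2*M)² = 4*M²)
y = 2034050
f = 4999334 (f = 4*(-861)² + 2034050 = 4*741321 + 2034050 = 2965284 + 2034050 = 4999334)
l = -1281896 (l = -16431 - 1265465 = -1281896)
√(l + f) = √(-1281896 + 4999334) = √3717438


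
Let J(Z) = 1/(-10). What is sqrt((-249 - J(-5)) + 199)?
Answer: I*sqrt(4990)/10 ≈ 7.064*I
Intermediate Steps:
J(Z) = -1/10
sqrt((-249 - J(-5)) + 199) = sqrt((-249 - 1*(-1/10)) + 199) = sqrt((-249 + 1/10) + 199) = sqrt(-2489/10 + 199) = sqrt(-499/10) = I*sqrt(4990)/10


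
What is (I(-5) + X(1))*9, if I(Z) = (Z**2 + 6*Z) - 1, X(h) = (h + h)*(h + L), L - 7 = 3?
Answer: 144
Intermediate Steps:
L = 10 (L = 7 + 3 = 10)
X(h) = 2*h*(10 + h) (X(h) = (h + h)*(h + 10) = (2*h)*(10 + h) = 2*h*(10 + h))
I(Z) = -1 + Z**2 + 6*Z
(I(-5) + X(1))*9 = ((-1 + (-5)**2 + 6*(-5)) + 2*1*(10 + 1))*9 = ((-1 + 25 - 30) + 2*1*11)*9 = (-6 + 22)*9 = 16*9 = 144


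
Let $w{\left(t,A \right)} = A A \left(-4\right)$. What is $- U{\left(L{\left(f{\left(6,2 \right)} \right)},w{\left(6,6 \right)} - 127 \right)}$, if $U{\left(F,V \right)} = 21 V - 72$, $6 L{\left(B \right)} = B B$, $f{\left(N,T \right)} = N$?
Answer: $5763$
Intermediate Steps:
$w{\left(t,A \right)} = - 4 A^{2}$ ($w{\left(t,A \right)} = A^{2} \left(-4\right) = - 4 A^{2}$)
$L{\left(B \right)} = \frac{B^{2}}{6}$ ($L{\left(B \right)} = \frac{B B}{6} = \frac{B^{2}}{6}$)
$U{\left(F,V \right)} = -72 + 21 V$
$- U{\left(L{\left(f{\left(6,2 \right)} \right)},w{\left(6,6 \right)} - 127 \right)} = - (-72 + 21 \left(- 4 \cdot 6^{2} - 127\right)) = - (-72 + 21 \left(\left(-4\right) 36 - 127\right)) = - (-72 + 21 \left(-144 - 127\right)) = - (-72 + 21 \left(-271\right)) = - (-72 - 5691) = \left(-1\right) \left(-5763\right) = 5763$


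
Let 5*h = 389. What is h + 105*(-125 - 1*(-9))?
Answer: -60511/5 ≈ -12102.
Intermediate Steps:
h = 389/5 (h = (⅕)*389 = 389/5 ≈ 77.800)
h + 105*(-125 - 1*(-9)) = 389/5 + 105*(-125 - 1*(-9)) = 389/5 + 105*(-125 + 9) = 389/5 + 105*(-116) = 389/5 - 12180 = -60511/5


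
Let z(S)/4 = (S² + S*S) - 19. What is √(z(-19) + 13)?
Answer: 5*√113 ≈ 53.151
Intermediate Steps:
z(S) = -76 + 8*S² (z(S) = 4*((S² + S*S) - 19) = 4*((S² + S²) - 19) = 4*(2*S² - 19) = 4*(-19 + 2*S²) = -76 + 8*S²)
√(z(-19) + 13) = √((-76 + 8*(-19)²) + 13) = √((-76 + 8*361) + 13) = √((-76 + 2888) + 13) = √(2812 + 13) = √2825 = 5*√113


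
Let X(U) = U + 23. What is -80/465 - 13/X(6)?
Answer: -1673/2697 ≈ -0.62032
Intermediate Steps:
X(U) = 23 + U
-80/465 - 13/X(6) = -80/465 - 13/(23 + 6) = -80*1/465 - 13/29 = -16/93 - 13*1/29 = -16/93 - 13/29 = -1673/2697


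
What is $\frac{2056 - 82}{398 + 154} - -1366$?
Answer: $\frac{126001}{92} \approx 1369.6$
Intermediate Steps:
$\frac{2056 - 82}{398 + 154} - -1366 = \frac{1974}{552} + 1366 = 1974 \cdot \frac{1}{552} + 1366 = \frac{329}{92} + 1366 = \frac{126001}{92}$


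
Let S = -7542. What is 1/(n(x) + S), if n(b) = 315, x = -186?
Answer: -1/7227 ≈ -0.00013837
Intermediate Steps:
1/(n(x) + S) = 1/(315 - 7542) = 1/(-7227) = -1/7227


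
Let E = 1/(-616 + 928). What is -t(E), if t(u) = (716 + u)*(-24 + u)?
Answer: 1672543391/97344 ≈ 17182.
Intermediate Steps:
E = 1/312 ≈ 0.0032051
t(u) = (-24 + u)*(716 + u)
-t(E) = -(-17184 + (1/312)² + 692*(1/312)) = -(-17184 + 1/97344 + 173/78) = -1*(-1672543391/97344) = 1672543391/97344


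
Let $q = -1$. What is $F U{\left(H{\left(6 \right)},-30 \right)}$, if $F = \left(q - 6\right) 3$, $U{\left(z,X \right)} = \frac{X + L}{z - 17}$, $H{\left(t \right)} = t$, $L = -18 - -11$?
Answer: $- \frac{777}{11} \approx -70.636$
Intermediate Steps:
$L = -7$ ($L = -18 + 11 = -7$)
$U{\left(z,X \right)} = \frac{-7 + X}{-17 + z}$ ($U{\left(z,X \right)} = \frac{X - 7}{z - 17} = \frac{-7 + X}{-17 + z}$)
$F = -21$ ($F = \left(-1 - 6\right) 3 = \left(-7\right) 3 = -21$)
$F U{\left(H{\left(6 \right)},-30 \right)} = - 21 \frac{-7 - 30}{-17 + 6} = - 21 \frac{1}{-11} \left(-37\right) = - 21 \left(\left(- \frac{1}{11}\right) \left(-37\right)\right) = \left(-21\right) \frac{37}{11} = - \frac{777}{11}$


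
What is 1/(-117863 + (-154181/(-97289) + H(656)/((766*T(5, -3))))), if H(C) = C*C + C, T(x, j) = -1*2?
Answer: -37261687/4402197858730 ≈ -8.4643e-6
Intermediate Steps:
T(x, j) = -2
H(C) = C + C² (H(C) = C² + C = C + C²)
1/(-117863 + (-154181/(-97289) + H(656)/((766*T(5, -3))))) = 1/(-117863 + (-154181/(-97289) + (656*(1 + 656))/((766*(-2))))) = 1/(-117863 + (-154181*(-1/97289) + (656*657)/(-1532))) = 1/(-117863 + (154181/97289 + 430992*(-1/1532))) = 1/(-117863 + (154181/97289 - 107748/383)) = 1/(-117863 - 10423643849/37261687) = 1/(-4402197858730/37261687) = -37261687/4402197858730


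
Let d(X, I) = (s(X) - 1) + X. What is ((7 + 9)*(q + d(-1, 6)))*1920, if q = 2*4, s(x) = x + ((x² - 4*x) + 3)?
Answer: 399360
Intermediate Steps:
s(x) = 3 + x² - 3*x (s(x) = x + (3 + x² - 4*x) = 3 + x² - 3*x)
q = 8
d(X, I) = 2 + X² - 2*X (d(X, I) = ((3 + X² - 3*X) - 1) + X = (2 + X² - 3*X) + X = 2 + X² - 2*X)
((7 + 9)*(q + d(-1, 6)))*1920 = ((7 + 9)*(8 + (2 + (-1)² - 2*(-1))))*1920 = (16*(8 + (2 + 1 + 2)))*1920 = (16*(8 + 5))*1920 = (16*13)*1920 = 208*1920 = 399360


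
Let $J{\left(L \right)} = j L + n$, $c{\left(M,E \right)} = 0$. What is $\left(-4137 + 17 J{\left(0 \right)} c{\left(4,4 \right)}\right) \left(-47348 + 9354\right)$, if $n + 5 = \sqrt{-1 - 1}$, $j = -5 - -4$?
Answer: $157181178$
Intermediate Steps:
$j = -1$ ($j = -5 + 4 = -1$)
$n = -5 + i \sqrt{2}$ ($n = -5 + \sqrt{-1 - 1} = -5 + \sqrt{-2} = -5 + i \sqrt{2} \approx -5.0 + 1.4142 i$)
$J{\left(L \right)} = -5 - L + i \sqrt{2}$ ($J{\left(L \right)} = - L - \left(5 - i \sqrt{2}\right) = -5 - L + i \sqrt{2}$)
$\left(-4137 + 17 J{\left(0 \right)} c{\left(4,4 \right)}\right) \left(-47348 + 9354\right) = \left(-4137 + 17 \left(-5 - 0 + i \sqrt{2}\right) 0\right) \left(-47348 + 9354\right) = \left(-4137 + 17 \left(-5 + 0 + i \sqrt{2}\right) 0\right) \left(-37994\right) = \left(-4137 + 17 \left(-5 + i \sqrt{2}\right) 0\right) \left(-37994\right) = \left(-4137 + \left(-85 + 17 i \sqrt{2}\right) 0\right) \left(-37994\right) = \left(-4137 + 0\right) \left(-37994\right) = \left(-4137\right) \left(-37994\right) = 157181178$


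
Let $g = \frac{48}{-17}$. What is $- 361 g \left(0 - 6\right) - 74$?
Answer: $- \frac{105226}{17} \approx -6189.8$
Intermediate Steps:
$g = - \frac{48}{17}$ ($g = 48 \left(- \frac{1}{17}\right) = - \frac{48}{17} \approx -2.8235$)
$- 361 g \left(0 - 6\right) - 74 = - 361 \left(- \frac{48 \left(0 - 6\right)}{17}\right) - 74 = - 361 \left(\left(- \frac{48}{17}\right) \left(-6\right)\right) - 74 = \left(-361\right) \frac{288}{17} - 74 = - \frac{103968}{17} - 74 = - \frac{105226}{17}$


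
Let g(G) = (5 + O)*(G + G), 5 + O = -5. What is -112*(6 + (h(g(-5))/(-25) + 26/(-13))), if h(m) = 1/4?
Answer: -11172/25 ≈ -446.88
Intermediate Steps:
O = -10 (O = -5 - 5 = -10)
g(G) = -10*G (g(G) = (5 - 10)*(G + G) = -10*G)
h(m) = ¼
-112*(6 + (h(g(-5))/(-25) + 26/(-13))) = -112*(6 + ((¼)/(-25) + 26/(-13))) = -112*(6 + ((¼)*(-1/25) + 26*(-1/13))) = -112*(6 + (-1/100 - 2)) = -112*(6 - 201/100) = -112*399/100 = -11172/25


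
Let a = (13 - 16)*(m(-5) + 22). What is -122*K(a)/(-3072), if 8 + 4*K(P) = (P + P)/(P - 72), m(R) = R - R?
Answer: -1647/23552 ≈ -0.069930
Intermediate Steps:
m(R) = 0
a = -66 (a = (13 - 16)*(0 + 22) = -3*22 = -66)
K(P) = -2 + P/(2*(-72 + P)) (K(P) = -2 + ((P + P)/(P - 72))/4 = -2 + ((2*P)/(-72 + P))/4 = -2 + (2*P/(-72 + P))/4 = -2 + P/(2*(-72 + P)))
-122*K(a)/(-3072) = -122*3*(96 - 1*(-66))/(2*(-72 - 66))/(-3072) = -122*(3/2)*(96 + 66)/(-138)*(-1)/3072 = -122*(3/2)*(-1/138)*162*(-1)/3072 = -(-4941)*(-1)/(23*3072) = -122*27/47104 = -1647/23552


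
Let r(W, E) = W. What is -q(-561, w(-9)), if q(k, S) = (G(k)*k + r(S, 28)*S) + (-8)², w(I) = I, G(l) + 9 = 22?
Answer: 7148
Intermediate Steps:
G(l) = 13 (G(l) = -9 + 22 = 13)
q(k, S) = 64 + S² + 13*k (q(k, S) = (13*k + S*S) + (-8)² = (13*k + S²) + 64 = (S² + 13*k) + 64 = 64 + S² + 13*k)
-q(-561, w(-9)) = -(64 + (-9)² + 13*(-561)) = -(64 + 81 - 7293) = -1*(-7148) = 7148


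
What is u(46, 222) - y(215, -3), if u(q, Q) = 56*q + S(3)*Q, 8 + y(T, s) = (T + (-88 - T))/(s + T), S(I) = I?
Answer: 172272/53 ≈ 3250.4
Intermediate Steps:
y(T, s) = -8 - 88/(T + s) (y(T, s) = -8 + (T + (-88 - T))/(s + T) = -8 - 88/(T + s))
u(q, Q) = 3*Q + 56*q (u(q, Q) = 56*q + 3*Q = 3*Q + 56*q)
u(46, 222) - y(215, -3) = (3*222 + 56*46) - 8*(-11 - 1*215 - 1*(-3))/(215 - 3) = (666 + 2576) - 8*(-11 - 215 + 3)/212 = 3242 - 8*(-223)/212 = 3242 - 1*(-446/53) = 3242 + 446/53 = 172272/53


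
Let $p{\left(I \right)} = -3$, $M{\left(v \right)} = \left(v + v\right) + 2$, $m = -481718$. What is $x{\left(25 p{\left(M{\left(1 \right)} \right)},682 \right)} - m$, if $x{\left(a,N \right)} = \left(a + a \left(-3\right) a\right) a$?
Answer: $1752968$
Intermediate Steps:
$M{\left(v \right)} = 2 + 2 v$ ($M{\left(v \right)} = 2 v + 2 = 2 + 2 v$)
$x{\left(a,N \right)} = a \left(a - 3 a^{2}\right)$ ($x{\left(a,N \right)} = \left(a + - 3 a a\right) a = \left(a - 3 a^{2}\right) a = a \left(a - 3 a^{2}\right)$)
$x{\left(25 p{\left(M{\left(1 \right)} \right)},682 \right)} - m = \left(25 \left(-3\right)\right)^{2} \left(1 - 3 \cdot 25 \left(-3\right)\right) - -481718 = \left(-75\right)^{2} \left(1 - -225\right) + 481718 = 5625 \left(1 + 225\right) + 481718 = 5625 \cdot 226 + 481718 = 1271250 + 481718 = 1752968$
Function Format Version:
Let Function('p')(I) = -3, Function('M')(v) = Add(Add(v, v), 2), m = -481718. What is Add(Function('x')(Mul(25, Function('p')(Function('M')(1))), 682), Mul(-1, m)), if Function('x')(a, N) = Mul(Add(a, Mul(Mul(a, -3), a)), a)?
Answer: 1752968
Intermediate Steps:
Function('M')(v) = Add(2, Mul(2, v)) (Function('M')(v) = Add(Mul(2, v), 2) = Add(2, Mul(2, v)))
Function('x')(a, N) = Mul(a, Add(a, Mul(-3, Pow(a, 2)))) (Function('x')(a, N) = Mul(Add(a, Mul(Mul(-3, a), a)), a) = Mul(Add(a, Mul(-3, Pow(a, 2))), a) = Mul(a, Add(a, Mul(-3, Pow(a, 2)))))
Add(Function('x')(Mul(25, Function('p')(Function('M')(1))), 682), Mul(-1, m)) = Add(Mul(Pow(Mul(25, -3), 2), Add(1, Mul(-3, Mul(25, -3)))), Mul(-1, -481718)) = Add(Mul(Pow(-75, 2), Add(1, Mul(-3, -75))), 481718) = Add(Mul(5625, Add(1, 225)), 481718) = Add(Mul(5625, 226), 481718) = Add(1271250, 481718) = 1752968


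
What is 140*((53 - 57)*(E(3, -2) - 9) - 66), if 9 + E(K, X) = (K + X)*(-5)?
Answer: 3640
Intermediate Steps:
E(K, X) = -9 - 5*K - 5*X (E(K, X) = -9 + (K + X)*(-5) = -9 + (-5*K - 5*X) = -9 - 5*K - 5*X)
140*((53 - 57)*(E(3, -2) - 9) - 66) = 140*((53 - 57)*((-9 - 5*3 - 5*(-2)) - 9) - 66) = 140*(-4*((-9 - 15 + 10) - 9) - 66) = 140*(-4*(-14 - 9) - 66) = 140*(-4*(-23) - 66) = 140*(92 - 66) = 140*26 = 3640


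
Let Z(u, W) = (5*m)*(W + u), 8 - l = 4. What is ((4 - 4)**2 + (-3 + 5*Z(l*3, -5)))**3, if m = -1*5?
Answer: -676836152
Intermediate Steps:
l = 4 (l = 8 - 1*4 = 8 - 4 = 4)
m = -5
Z(u, W) = -25*W - 25*u (Z(u, W) = (5*(-5))*(W + u) = -25*(W + u) = -25*W - 25*u)
((4 - 4)**2 + (-3 + 5*Z(l*3, -5)))**3 = ((4 - 4)**2 + (-3 + 5*(-25*(-5) - 100*3)))**3 = (0**2 + (-3 + 5*(125 - 25*12)))**3 = (0 + (-3 + 5*(125 - 300)))**3 = (0 + (-3 + 5*(-175)))**3 = (0 + (-3 - 875))**3 = (0 - 878)**3 = (-878)**3 = -676836152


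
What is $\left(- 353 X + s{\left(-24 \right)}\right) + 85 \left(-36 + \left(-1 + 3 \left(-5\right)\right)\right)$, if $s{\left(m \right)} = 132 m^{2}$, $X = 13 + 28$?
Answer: $57139$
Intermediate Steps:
$X = 41$
$\left(- 353 X + s{\left(-24 \right)}\right) + 85 \left(-36 + \left(-1 + 3 \left(-5\right)\right)\right) = \left(\left(-353\right) 41 + 132 \left(-24\right)^{2}\right) + 85 \left(-36 + \left(-1 + 3 \left(-5\right)\right)\right) = \left(-14473 + 132 \cdot 576\right) + 85 \left(-36 - 16\right) = \left(-14473 + 76032\right) + 85 \left(-36 - 16\right) = 61559 + 85 \left(-52\right) = 61559 - 4420 = 57139$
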